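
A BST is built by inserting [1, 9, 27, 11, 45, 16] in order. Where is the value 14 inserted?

Starting tree (level order): [1, None, 9, None, 27, 11, 45, None, 16]
Insertion path: 1 -> 9 -> 27 -> 11 -> 16
Result: insert 14 as left child of 16
Final tree (level order): [1, None, 9, None, 27, 11, 45, None, 16, None, None, 14]


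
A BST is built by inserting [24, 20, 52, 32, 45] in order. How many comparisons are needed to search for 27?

Search path for 27: 24 -> 52 -> 32
Found: False
Comparisons: 3


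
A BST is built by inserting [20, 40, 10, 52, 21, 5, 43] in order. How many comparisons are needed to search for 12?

Search path for 12: 20 -> 10
Found: False
Comparisons: 2


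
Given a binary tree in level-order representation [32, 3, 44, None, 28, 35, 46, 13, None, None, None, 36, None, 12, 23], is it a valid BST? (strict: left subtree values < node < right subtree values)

Level-order array: [32, 3, 44, None, 28, 35, 46, 13, None, None, None, 36, None, 12, 23]
Validate using subtree bounds (lo, hi): at each node, require lo < value < hi,
then recurse left with hi=value and right with lo=value.
Preorder trace (stopping at first violation):
  at node 32 with bounds (-inf, +inf): OK
  at node 3 with bounds (-inf, 32): OK
  at node 28 with bounds (3, 32): OK
  at node 13 with bounds (3, 28): OK
  at node 12 with bounds (3, 13): OK
  at node 23 with bounds (13, 28): OK
  at node 44 with bounds (32, +inf): OK
  at node 35 with bounds (32, 44): OK
  at node 46 with bounds (44, +inf): OK
  at node 36 with bounds (44, 46): VIOLATION
Node 36 violates its bound: not (44 < 36 < 46).
Result: Not a valid BST


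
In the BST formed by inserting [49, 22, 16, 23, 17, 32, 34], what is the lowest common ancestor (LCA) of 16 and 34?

Tree insertion order: [49, 22, 16, 23, 17, 32, 34]
Tree (level-order array): [49, 22, None, 16, 23, None, 17, None, 32, None, None, None, 34]
In a BST, the LCA of p=16, q=34 is the first node v on the
root-to-leaf path with p <= v <= q (go left if both < v, right if both > v).
Walk from root:
  at 49: both 16 and 34 < 49, go left
  at 22: 16 <= 22 <= 34, this is the LCA
LCA = 22


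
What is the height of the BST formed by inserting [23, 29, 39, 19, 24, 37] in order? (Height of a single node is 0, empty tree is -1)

Insertion order: [23, 29, 39, 19, 24, 37]
Tree (level-order array): [23, 19, 29, None, None, 24, 39, None, None, 37]
Compute height bottom-up (empty subtree = -1):
  height(19) = 1 + max(-1, -1) = 0
  height(24) = 1 + max(-1, -1) = 0
  height(37) = 1 + max(-1, -1) = 0
  height(39) = 1 + max(0, -1) = 1
  height(29) = 1 + max(0, 1) = 2
  height(23) = 1 + max(0, 2) = 3
Height = 3


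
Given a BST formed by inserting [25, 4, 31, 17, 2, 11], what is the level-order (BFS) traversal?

Tree insertion order: [25, 4, 31, 17, 2, 11]
Tree (level-order array): [25, 4, 31, 2, 17, None, None, None, None, 11]
BFS from the root, enqueuing left then right child of each popped node:
  queue [25] -> pop 25, enqueue [4, 31], visited so far: [25]
  queue [4, 31] -> pop 4, enqueue [2, 17], visited so far: [25, 4]
  queue [31, 2, 17] -> pop 31, enqueue [none], visited so far: [25, 4, 31]
  queue [2, 17] -> pop 2, enqueue [none], visited so far: [25, 4, 31, 2]
  queue [17] -> pop 17, enqueue [11], visited so far: [25, 4, 31, 2, 17]
  queue [11] -> pop 11, enqueue [none], visited so far: [25, 4, 31, 2, 17, 11]
Result: [25, 4, 31, 2, 17, 11]


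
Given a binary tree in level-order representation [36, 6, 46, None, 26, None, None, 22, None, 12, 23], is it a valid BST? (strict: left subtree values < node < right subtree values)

Level-order array: [36, 6, 46, None, 26, None, None, 22, None, 12, 23]
Validate using subtree bounds (lo, hi): at each node, require lo < value < hi,
then recurse left with hi=value and right with lo=value.
Preorder trace (stopping at first violation):
  at node 36 with bounds (-inf, +inf): OK
  at node 6 with bounds (-inf, 36): OK
  at node 26 with bounds (6, 36): OK
  at node 22 with bounds (6, 26): OK
  at node 12 with bounds (6, 22): OK
  at node 23 with bounds (22, 26): OK
  at node 46 with bounds (36, +inf): OK
No violation found at any node.
Result: Valid BST


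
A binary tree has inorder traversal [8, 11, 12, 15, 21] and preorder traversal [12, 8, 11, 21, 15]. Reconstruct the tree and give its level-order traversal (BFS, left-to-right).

Inorder:  [8, 11, 12, 15, 21]
Preorder: [12, 8, 11, 21, 15]
Algorithm: preorder visits root first, so consume preorder in order;
for each root, split the current inorder slice at that value into
left-subtree inorder and right-subtree inorder, then recurse.
Recursive splits:
  root=12; inorder splits into left=[8, 11], right=[15, 21]
  root=8; inorder splits into left=[], right=[11]
  root=11; inorder splits into left=[], right=[]
  root=21; inorder splits into left=[15], right=[]
  root=15; inorder splits into left=[], right=[]
Reconstructed level-order: [12, 8, 21, 11, 15]


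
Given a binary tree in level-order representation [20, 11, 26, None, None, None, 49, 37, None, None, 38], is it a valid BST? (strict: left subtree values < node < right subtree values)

Level-order array: [20, 11, 26, None, None, None, 49, 37, None, None, 38]
Validate using subtree bounds (lo, hi): at each node, require lo < value < hi,
then recurse left with hi=value and right with lo=value.
Preorder trace (stopping at first violation):
  at node 20 with bounds (-inf, +inf): OK
  at node 11 with bounds (-inf, 20): OK
  at node 26 with bounds (20, +inf): OK
  at node 49 with bounds (26, +inf): OK
  at node 37 with bounds (26, 49): OK
  at node 38 with bounds (37, 49): OK
No violation found at any node.
Result: Valid BST


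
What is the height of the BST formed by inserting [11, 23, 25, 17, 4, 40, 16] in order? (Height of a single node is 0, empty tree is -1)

Insertion order: [11, 23, 25, 17, 4, 40, 16]
Tree (level-order array): [11, 4, 23, None, None, 17, 25, 16, None, None, 40]
Compute height bottom-up (empty subtree = -1):
  height(4) = 1 + max(-1, -1) = 0
  height(16) = 1 + max(-1, -1) = 0
  height(17) = 1 + max(0, -1) = 1
  height(40) = 1 + max(-1, -1) = 0
  height(25) = 1 + max(-1, 0) = 1
  height(23) = 1 + max(1, 1) = 2
  height(11) = 1 + max(0, 2) = 3
Height = 3


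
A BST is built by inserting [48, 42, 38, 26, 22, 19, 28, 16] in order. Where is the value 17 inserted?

Starting tree (level order): [48, 42, None, 38, None, 26, None, 22, 28, 19, None, None, None, 16]
Insertion path: 48 -> 42 -> 38 -> 26 -> 22 -> 19 -> 16
Result: insert 17 as right child of 16
Final tree (level order): [48, 42, None, 38, None, 26, None, 22, 28, 19, None, None, None, 16, None, None, 17]


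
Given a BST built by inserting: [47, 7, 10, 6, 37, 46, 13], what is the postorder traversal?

Tree insertion order: [47, 7, 10, 6, 37, 46, 13]
Tree (level-order array): [47, 7, None, 6, 10, None, None, None, 37, 13, 46]
Postorder traversal: [6, 13, 46, 37, 10, 7, 47]


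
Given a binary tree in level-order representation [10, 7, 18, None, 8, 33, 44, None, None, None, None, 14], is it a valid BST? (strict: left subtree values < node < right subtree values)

Level-order array: [10, 7, 18, None, 8, 33, 44, None, None, None, None, 14]
Validate using subtree bounds (lo, hi): at each node, require lo < value < hi,
then recurse left with hi=value and right with lo=value.
Preorder trace (stopping at first violation):
  at node 10 with bounds (-inf, +inf): OK
  at node 7 with bounds (-inf, 10): OK
  at node 8 with bounds (7, 10): OK
  at node 18 with bounds (10, +inf): OK
  at node 33 with bounds (10, 18): VIOLATION
Node 33 violates its bound: not (10 < 33 < 18).
Result: Not a valid BST


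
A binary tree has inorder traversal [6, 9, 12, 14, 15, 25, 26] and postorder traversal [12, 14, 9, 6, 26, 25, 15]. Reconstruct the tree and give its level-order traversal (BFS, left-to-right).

Inorder:   [6, 9, 12, 14, 15, 25, 26]
Postorder: [12, 14, 9, 6, 26, 25, 15]
Algorithm: postorder visits root last, so walk postorder right-to-left;
each value is the root of the current inorder slice — split it at that
value, recurse on the right subtree first, then the left.
Recursive splits:
  root=15; inorder splits into left=[6, 9, 12, 14], right=[25, 26]
  root=25; inorder splits into left=[], right=[26]
  root=26; inorder splits into left=[], right=[]
  root=6; inorder splits into left=[], right=[9, 12, 14]
  root=9; inorder splits into left=[], right=[12, 14]
  root=14; inorder splits into left=[12], right=[]
  root=12; inorder splits into left=[], right=[]
Reconstructed level-order: [15, 6, 25, 9, 26, 14, 12]


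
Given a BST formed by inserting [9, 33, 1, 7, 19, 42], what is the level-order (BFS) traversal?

Tree insertion order: [9, 33, 1, 7, 19, 42]
Tree (level-order array): [9, 1, 33, None, 7, 19, 42]
BFS from the root, enqueuing left then right child of each popped node:
  queue [9] -> pop 9, enqueue [1, 33], visited so far: [9]
  queue [1, 33] -> pop 1, enqueue [7], visited so far: [9, 1]
  queue [33, 7] -> pop 33, enqueue [19, 42], visited so far: [9, 1, 33]
  queue [7, 19, 42] -> pop 7, enqueue [none], visited so far: [9, 1, 33, 7]
  queue [19, 42] -> pop 19, enqueue [none], visited so far: [9, 1, 33, 7, 19]
  queue [42] -> pop 42, enqueue [none], visited so far: [9, 1, 33, 7, 19, 42]
Result: [9, 1, 33, 7, 19, 42]


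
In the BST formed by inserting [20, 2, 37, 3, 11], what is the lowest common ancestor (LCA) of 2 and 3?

Tree insertion order: [20, 2, 37, 3, 11]
Tree (level-order array): [20, 2, 37, None, 3, None, None, None, 11]
In a BST, the LCA of p=2, q=3 is the first node v on the
root-to-leaf path with p <= v <= q (go left if both < v, right if both > v).
Walk from root:
  at 20: both 2 and 3 < 20, go left
  at 2: 2 <= 2 <= 3, this is the LCA
LCA = 2


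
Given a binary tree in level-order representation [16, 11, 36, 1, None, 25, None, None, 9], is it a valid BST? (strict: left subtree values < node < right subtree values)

Level-order array: [16, 11, 36, 1, None, 25, None, None, 9]
Validate using subtree bounds (lo, hi): at each node, require lo < value < hi,
then recurse left with hi=value and right with lo=value.
Preorder trace (stopping at first violation):
  at node 16 with bounds (-inf, +inf): OK
  at node 11 with bounds (-inf, 16): OK
  at node 1 with bounds (-inf, 11): OK
  at node 9 with bounds (1, 11): OK
  at node 36 with bounds (16, +inf): OK
  at node 25 with bounds (16, 36): OK
No violation found at any node.
Result: Valid BST


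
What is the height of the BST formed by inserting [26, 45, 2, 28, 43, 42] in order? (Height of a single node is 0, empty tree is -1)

Insertion order: [26, 45, 2, 28, 43, 42]
Tree (level-order array): [26, 2, 45, None, None, 28, None, None, 43, 42]
Compute height bottom-up (empty subtree = -1):
  height(2) = 1 + max(-1, -1) = 0
  height(42) = 1 + max(-1, -1) = 0
  height(43) = 1 + max(0, -1) = 1
  height(28) = 1 + max(-1, 1) = 2
  height(45) = 1 + max(2, -1) = 3
  height(26) = 1 + max(0, 3) = 4
Height = 4


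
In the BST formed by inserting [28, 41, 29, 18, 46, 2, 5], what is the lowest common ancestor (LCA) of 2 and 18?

Tree insertion order: [28, 41, 29, 18, 46, 2, 5]
Tree (level-order array): [28, 18, 41, 2, None, 29, 46, None, 5]
In a BST, the LCA of p=2, q=18 is the first node v on the
root-to-leaf path with p <= v <= q (go left if both < v, right if both > v).
Walk from root:
  at 28: both 2 and 18 < 28, go left
  at 18: 2 <= 18 <= 18, this is the LCA
LCA = 18


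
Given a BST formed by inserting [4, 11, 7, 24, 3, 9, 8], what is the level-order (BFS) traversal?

Tree insertion order: [4, 11, 7, 24, 3, 9, 8]
Tree (level-order array): [4, 3, 11, None, None, 7, 24, None, 9, None, None, 8]
BFS from the root, enqueuing left then right child of each popped node:
  queue [4] -> pop 4, enqueue [3, 11], visited so far: [4]
  queue [3, 11] -> pop 3, enqueue [none], visited so far: [4, 3]
  queue [11] -> pop 11, enqueue [7, 24], visited so far: [4, 3, 11]
  queue [7, 24] -> pop 7, enqueue [9], visited so far: [4, 3, 11, 7]
  queue [24, 9] -> pop 24, enqueue [none], visited so far: [4, 3, 11, 7, 24]
  queue [9] -> pop 9, enqueue [8], visited so far: [4, 3, 11, 7, 24, 9]
  queue [8] -> pop 8, enqueue [none], visited so far: [4, 3, 11, 7, 24, 9, 8]
Result: [4, 3, 11, 7, 24, 9, 8]


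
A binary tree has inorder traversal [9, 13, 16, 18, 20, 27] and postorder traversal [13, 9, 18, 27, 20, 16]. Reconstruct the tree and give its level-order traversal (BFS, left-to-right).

Inorder:   [9, 13, 16, 18, 20, 27]
Postorder: [13, 9, 18, 27, 20, 16]
Algorithm: postorder visits root last, so walk postorder right-to-left;
each value is the root of the current inorder slice — split it at that
value, recurse on the right subtree first, then the left.
Recursive splits:
  root=16; inorder splits into left=[9, 13], right=[18, 20, 27]
  root=20; inorder splits into left=[18], right=[27]
  root=27; inorder splits into left=[], right=[]
  root=18; inorder splits into left=[], right=[]
  root=9; inorder splits into left=[], right=[13]
  root=13; inorder splits into left=[], right=[]
Reconstructed level-order: [16, 9, 20, 13, 18, 27]


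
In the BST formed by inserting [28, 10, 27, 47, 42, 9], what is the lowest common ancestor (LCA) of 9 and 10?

Tree insertion order: [28, 10, 27, 47, 42, 9]
Tree (level-order array): [28, 10, 47, 9, 27, 42]
In a BST, the LCA of p=9, q=10 is the first node v on the
root-to-leaf path with p <= v <= q (go left if both < v, right if both > v).
Walk from root:
  at 28: both 9 and 10 < 28, go left
  at 10: 9 <= 10 <= 10, this is the LCA
LCA = 10


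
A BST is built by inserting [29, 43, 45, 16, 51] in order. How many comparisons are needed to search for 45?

Search path for 45: 29 -> 43 -> 45
Found: True
Comparisons: 3


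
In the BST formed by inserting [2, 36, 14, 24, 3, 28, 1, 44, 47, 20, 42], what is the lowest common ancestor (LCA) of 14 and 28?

Tree insertion order: [2, 36, 14, 24, 3, 28, 1, 44, 47, 20, 42]
Tree (level-order array): [2, 1, 36, None, None, 14, 44, 3, 24, 42, 47, None, None, 20, 28]
In a BST, the LCA of p=14, q=28 is the first node v on the
root-to-leaf path with p <= v <= q (go left if both < v, right if both > v).
Walk from root:
  at 2: both 14 and 28 > 2, go right
  at 36: both 14 and 28 < 36, go left
  at 14: 14 <= 14 <= 28, this is the LCA
LCA = 14


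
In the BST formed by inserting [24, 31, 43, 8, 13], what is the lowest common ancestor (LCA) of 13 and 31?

Tree insertion order: [24, 31, 43, 8, 13]
Tree (level-order array): [24, 8, 31, None, 13, None, 43]
In a BST, the LCA of p=13, q=31 is the first node v on the
root-to-leaf path with p <= v <= q (go left if both < v, right if both > v).
Walk from root:
  at 24: 13 <= 24 <= 31, this is the LCA
LCA = 24


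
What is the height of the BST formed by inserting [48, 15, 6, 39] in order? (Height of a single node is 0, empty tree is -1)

Insertion order: [48, 15, 6, 39]
Tree (level-order array): [48, 15, None, 6, 39]
Compute height bottom-up (empty subtree = -1):
  height(6) = 1 + max(-1, -1) = 0
  height(39) = 1 + max(-1, -1) = 0
  height(15) = 1 + max(0, 0) = 1
  height(48) = 1 + max(1, -1) = 2
Height = 2


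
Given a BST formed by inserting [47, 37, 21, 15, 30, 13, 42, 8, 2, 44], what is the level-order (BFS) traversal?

Tree insertion order: [47, 37, 21, 15, 30, 13, 42, 8, 2, 44]
Tree (level-order array): [47, 37, None, 21, 42, 15, 30, None, 44, 13, None, None, None, None, None, 8, None, 2]
BFS from the root, enqueuing left then right child of each popped node:
  queue [47] -> pop 47, enqueue [37], visited so far: [47]
  queue [37] -> pop 37, enqueue [21, 42], visited so far: [47, 37]
  queue [21, 42] -> pop 21, enqueue [15, 30], visited so far: [47, 37, 21]
  queue [42, 15, 30] -> pop 42, enqueue [44], visited so far: [47, 37, 21, 42]
  queue [15, 30, 44] -> pop 15, enqueue [13], visited so far: [47, 37, 21, 42, 15]
  queue [30, 44, 13] -> pop 30, enqueue [none], visited so far: [47, 37, 21, 42, 15, 30]
  queue [44, 13] -> pop 44, enqueue [none], visited so far: [47, 37, 21, 42, 15, 30, 44]
  queue [13] -> pop 13, enqueue [8], visited so far: [47, 37, 21, 42, 15, 30, 44, 13]
  queue [8] -> pop 8, enqueue [2], visited so far: [47, 37, 21, 42, 15, 30, 44, 13, 8]
  queue [2] -> pop 2, enqueue [none], visited so far: [47, 37, 21, 42, 15, 30, 44, 13, 8, 2]
Result: [47, 37, 21, 42, 15, 30, 44, 13, 8, 2]


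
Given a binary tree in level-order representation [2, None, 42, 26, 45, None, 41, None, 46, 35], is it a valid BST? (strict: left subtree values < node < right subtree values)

Level-order array: [2, None, 42, 26, 45, None, 41, None, 46, 35]
Validate using subtree bounds (lo, hi): at each node, require lo < value < hi,
then recurse left with hi=value and right with lo=value.
Preorder trace (stopping at first violation):
  at node 2 with bounds (-inf, +inf): OK
  at node 42 with bounds (2, +inf): OK
  at node 26 with bounds (2, 42): OK
  at node 41 with bounds (26, 42): OK
  at node 35 with bounds (26, 41): OK
  at node 45 with bounds (42, +inf): OK
  at node 46 with bounds (45, +inf): OK
No violation found at any node.
Result: Valid BST


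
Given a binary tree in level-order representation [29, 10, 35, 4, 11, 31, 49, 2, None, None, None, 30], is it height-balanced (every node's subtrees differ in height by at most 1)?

Tree (level-order array): [29, 10, 35, 4, 11, 31, 49, 2, None, None, None, 30]
Definition: a tree is height-balanced if, at every node, |h(left) - h(right)| <= 1 (empty subtree has height -1).
Bottom-up per-node check:
  node 2: h_left=-1, h_right=-1, diff=0 [OK], height=0
  node 4: h_left=0, h_right=-1, diff=1 [OK], height=1
  node 11: h_left=-1, h_right=-1, diff=0 [OK], height=0
  node 10: h_left=1, h_right=0, diff=1 [OK], height=2
  node 30: h_left=-1, h_right=-1, diff=0 [OK], height=0
  node 31: h_left=0, h_right=-1, diff=1 [OK], height=1
  node 49: h_left=-1, h_right=-1, diff=0 [OK], height=0
  node 35: h_left=1, h_right=0, diff=1 [OK], height=2
  node 29: h_left=2, h_right=2, diff=0 [OK], height=3
All nodes satisfy the balance condition.
Result: Balanced


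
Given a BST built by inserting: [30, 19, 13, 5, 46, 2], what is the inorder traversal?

Tree insertion order: [30, 19, 13, 5, 46, 2]
Tree (level-order array): [30, 19, 46, 13, None, None, None, 5, None, 2]
Inorder traversal: [2, 5, 13, 19, 30, 46]


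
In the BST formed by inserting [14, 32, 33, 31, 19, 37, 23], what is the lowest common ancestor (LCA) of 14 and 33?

Tree insertion order: [14, 32, 33, 31, 19, 37, 23]
Tree (level-order array): [14, None, 32, 31, 33, 19, None, None, 37, None, 23]
In a BST, the LCA of p=14, q=33 is the first node v on the
root-to-leaf path with p <= v <= q (go left if both < v, right if both > v).
Walk from root:
  at 14: 14 <= 14 <= 33, this is the LCA
LCA = 14


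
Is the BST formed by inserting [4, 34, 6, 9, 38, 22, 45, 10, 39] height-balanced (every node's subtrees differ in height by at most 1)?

Tree (level-order array): [4, None, 34, 6, 38, None, 9, None, 45, None, 22, 39, None, 10]
Definition: a tree is height-balanced if, at every node, |h(left) - h(right)| <= 1 (empty subtree has height -1).
Bottom-up per-node check:
  node 10: h_left=-1, h_right=-1, diff=0 [OK], height=0
  node 22: h_left=0, h_right=-1, diff=1 [OK], height=1
  node 9: h_left=-1, h_right=1, diff=2 [FAIL (|-1-1|=2 > 1)], height=2
  node 6: h_left=-1, h_right=2, diff=3 [FAIL (|-1-2|=3 > 1)], height=3
  node 39: h_left=-1, h_right=-1, diff=0 [OK], height=0
  node 45: h_left=0, h_right=-1, diff=1 [OK], height=1
  node 38: h_left=-1, h_right=1, diff=2 [FAIL (|-1-1|=2 > 1)], height=2
  node 34: h_left=3, h_right=2, diff=1 [OK], height=4
  node 4: h_left=-1, h_right=4, diff=5 [FAIL (|-1-4|=5 > 1)], height=5
Node 9 violates the condition: |-1 - 1| = 2 > 1.
Result: Not balanced


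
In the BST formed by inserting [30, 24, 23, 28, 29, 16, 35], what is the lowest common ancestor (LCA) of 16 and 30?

Tree insertion order: [30, 24, 23, 28, 29, 16, 35]
Tree (level-order array): [30, 24, 35, 23, 28, None, None, 16, None, None, 29]
In a BST, the LCA of p=16, q=30 is the first node v on the
root-to-leaf path with p <= v <= q (go left if both < v, right if both > v).
Walk from root:
  at 30: 16 <= 30 <= 30, this is the LCA
LCA = 30


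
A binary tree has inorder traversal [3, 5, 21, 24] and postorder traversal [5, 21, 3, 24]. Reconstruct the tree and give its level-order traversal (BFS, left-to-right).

Inorder:   [3, 5, 21, 24]
Postorder: [5, 21, 3, 24]
Algorithm: postorder visits root last, so walk postorder right-to-left;
each value is the root of the current inorder slice — split it at that
value, recurse on the right subtree first, then the left.
Recursive splits:
  root=24; inorder splits into left=[3, 5, 21], right=[]
  root=3; inorder splits into left=[], right=[5, 21]
  root=21; inorder splits into left=[5], right=[]
  root=5; inorder splits into left=[], right=[]
Reconstructed level-order: [24, 3, 21, 5]


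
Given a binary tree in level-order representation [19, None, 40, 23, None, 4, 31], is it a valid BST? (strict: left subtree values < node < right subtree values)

Level-order array: [19, None, 40, 23, None, 4, 31]
Validate using subtree bounds (lo, hi): at each node, require lo < value < hi,
then recurse left with hi=value and right with lo=value.
Preorder trace (stopping at first violation):
  at node 19 with bounds (-inf, +inf): OK
  at node 40 with bounds (19, +inf): OK
  at node 23 with bounds (19, 40): OK
  at node 4 with bounds (19, 23): VIOLATION
Node 4 violates its bound: not (19 < 4 < 23).
Result: Not a valid BST


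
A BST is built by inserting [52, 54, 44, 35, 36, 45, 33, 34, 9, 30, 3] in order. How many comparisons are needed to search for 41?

Search path for 41: 52 -> 44 -> 35 -> 36
Found: False
Comparisons: 4


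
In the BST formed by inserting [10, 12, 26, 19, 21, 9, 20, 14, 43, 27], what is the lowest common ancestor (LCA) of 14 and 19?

Tree insertion order: [10, 12, 26, 19, 21, 9, 20, 14, 43, 27]
Tree (level-order array): [10, 9, 12, None, None, None, 26, 19, 43, 14, 21, 27, None, None, None, 20]
In a BST, the LCA of p=14, q=19 is the first node v on the
root-to-leaf path with p <= v <= q (go left if both < v, right if both > v).
Walk from root:
  at 10: both 14 and 19 > 10, go right
  at 12: both 14 and 19 > 12, go right
  at 26: both 14 and 19 < 26, go left
  at 19: 14 <= 19 <= 19, this is the LCA
LCA = 19


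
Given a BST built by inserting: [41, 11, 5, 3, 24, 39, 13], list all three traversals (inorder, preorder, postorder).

Tree insertion order: [41, 11, 5, 3, 24, 39, 13]
Tree (level-order array): [41, 11, None, 5, 24, 3, None, 13, 39]
Inorder (L, root, R): [3, 5, 11, 13, 24, 39, 41]
Preorder (root, L, R): [41, 11, 5, 3, 24, 13, 39]
Postorder (L, R, root): [3, 5, 13, 39, 24, 11, 41]


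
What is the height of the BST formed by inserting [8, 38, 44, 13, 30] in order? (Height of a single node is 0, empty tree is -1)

Insertion order: [8, 38, 44, 13, 30]
Tree (level-order array): [8, None, 38, 13, 44, None, 30]
Compute height bottom-up (empty subtree = -1):
  height(30) = 1 + max(-1, -1) = 0
  height(13) = 1 + max(-1, 0) = 1
  height(44) = 1 + max(-1, -1) = 0
  height(38) = 1 + max(1, 0) = 2
  height(8) = 1 + max(-1, 2) = 3
Height = 3


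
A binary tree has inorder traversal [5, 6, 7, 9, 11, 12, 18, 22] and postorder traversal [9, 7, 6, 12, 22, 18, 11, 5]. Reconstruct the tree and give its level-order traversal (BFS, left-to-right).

Inorder:   [5, 6, 7, 9, 11, 12, 18, 22]
Postorder: [9, 7, 6, 12, 22, 18, 11, 5]
Algorithm: postorder visits root last, so walk postorder right-to-left;
each value is the root of the current inorder slice — split it at that
value, recurse on the right subtree first, then the left.
Recursive splits:
  root=5; inorder splits into left=[], right=[6, 7, 9, 11, 12, 18, 22]
  root=11; inorder splits into left=[6, 7, 9], right=[12, 18, 22]
  root=18; inorder splits into left=[12], right=[22]
  root=22; inorder splits into left=[], right=[]
  root=12; inorder splits into left=[], right=[]
  root=6; inorder splits into left=[], right=[7, 9]
  root=7; inorder splits into left=[], right=[9]
  root=9; inorder splits into left=[], right=[]
Reconstructed level-order: [5, 11, 6, 18, 7, 12, 22, 9]


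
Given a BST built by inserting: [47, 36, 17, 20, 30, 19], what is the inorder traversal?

Tree insertion order: [47, 36, 17, 20, 30, 19]
Tree (level-order array): [47, 36, None, 17, None, None, 20, 19, 30]
Inorder traversal: [17, 19, 20, 30, 36, 47]


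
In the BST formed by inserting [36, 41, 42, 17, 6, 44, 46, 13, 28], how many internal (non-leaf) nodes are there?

Tree built from: [36, 41, 42, 17, 6, 44, 46, 13, 28]
Tree (level-order array): [36, 17, 41, 6, 28, None, 42, None, 13, None, None, None, 44, None, None, None, 46]
Rule: An internal node has at least one child.
Per-node child counts:
  node 36: 2 child(ren)
  node 17: 2 child(ren)
  node 6: 1 child(ren)
  node 13: 0 child(ren)
  node 28: 0 child(ren)
  node 41: 1 child(ren)
  node 42: 1 child(ren)
  node 44: 1 child(ren)
  node 46: 0 child(ren)
Matching nodes: [36, 17, 6, 41, 42, 44]
Count of internal (non-leaf) nodes: 6


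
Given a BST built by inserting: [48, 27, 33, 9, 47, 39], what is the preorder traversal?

Tree insertion order: [48, 27, 33, 9, 47, 39]
Tree (level-order array): [48, 27, None, 9, 33, None, None, None, 47, 39]
Preorder traversal: [48, 27, 9, 33, 47, 39]


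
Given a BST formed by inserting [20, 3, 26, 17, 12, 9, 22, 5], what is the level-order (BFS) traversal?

Tree insertion order: [20, 3, 26, 17, 12, 9, 22, 5]
Tree (level-order array): [20, 3, 26, None, 17, 22, None, 12, None, None, None, 9, None, 5]
BFS from the root, enqueuing left then right child of each popped node:
  queue [20] -> pop 20, enqueue [3, 26], visited so far: [20]
  queue [3, 26] -> pop 3, enqueue [17], visited so far: [20, 3]
  queue [26, 17] -> pop 26, enqueue [22], visited so far: [20, 3, 26]
  queue [17, 22] -> pop 17, enqueue [12], visited so far: [20, 3, 26, 17]
  queue [22, 12] -> pop 22, enqueue [none], visited so far: [20, 3, 26, 17, 22]
  queue [12] -> pop 12, enqueue [9], visited so far: [20, 3, 26, 17, 22, 12]
  queue [9] -> pop 9, enqueue [5], visited so far: [20, 3, 26, 17, 22, 12, 9]
  queue [5] -> pop 5, enqueue [none], visited so far: [20, 3, 26, 17, 22, 12, 9, 5]
Result: [20, 3, 26, 17, 22, 12, 9, 5]


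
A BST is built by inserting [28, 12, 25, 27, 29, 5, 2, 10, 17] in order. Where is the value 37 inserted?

Starting tree (level order): [28, 12, 29, 5, 25, None, None, 2, 10, 17, 27]
Insertion path: 28 -> 29
Result: insert 37 as right child of 29
Final tree (level order): [28, 12, 29, 5, 25, None, 37, 2, 10, 17, 27]


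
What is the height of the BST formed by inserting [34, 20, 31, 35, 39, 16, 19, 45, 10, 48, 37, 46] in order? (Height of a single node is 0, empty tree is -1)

Insertion order: [34, 20, 31, 35, 39, 16, 19, 45, 10, 48, 37, 46]
Tree (level-order array): [34, 20, 35, 16, 31, None, 39, 10, 19, None, None, 37, 45, None, None, None, None, None, None, None, 48, 46]
Compute height bottom-up (empty subtree = -1):
  height(10) = 1 + max(-1, -1) = 0
  height(19) = 1 + max(-1, -1) = 0
  height(16) = 1 + max(0, 0) = 1
  height(31) = 1 + max(-1, -1) = 0
  height(20) = 1 + max(1, 0) = 2
  height(37) = 1 + max(-1, -1) = 0
  height(46) = 1 + max(-1, -1) = 0
  height(48) = 1 + max(0, -1) = 1
  height(45) = 1 + max(-1, 1) = 2
  height(39) = 1 + max(0, 2) = 3
  height(35) = 1 + max(-1, 3) = 4
  height(34) = 1 + max(2, 4) = 5
Height = 5


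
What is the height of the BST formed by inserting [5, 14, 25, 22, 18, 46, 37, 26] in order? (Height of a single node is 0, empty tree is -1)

Insertion order: [5, 14, 25, 22, 18, 46, 37, 26]
Tree (level-order array): [5, None, 14, None, 25, 22, 46, 18, None, 37, None, None, None, 26]
Compute height bottom-up (empty subtree = -1):
  height(18) = 1 + max(-1, -1) = 0
  height(22) = 1 + max(0, -1) = 1
  height(26) = 1 + max(-1, -1) = 0
  height(37) = 1 + max(0, -1) = 1
  height(46) = 1 + max(1, -1) = 2
  height(25) = 1 + max(1, 2) = 3
  height(14) = 1 + max(-1, 3) = 4
  height(5) = 1 + max(-1, 4) = 5
Height = 5


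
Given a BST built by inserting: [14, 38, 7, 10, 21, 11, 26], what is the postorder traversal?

Tree insertion order: [14, 38, 7, 10, 21, 11, 26]
Tree (level-order array): [14, 7, 38, None, 10, 21, None, None, 11, None, 26]
Postorder traversal: [11, 10, 7, 26, 21, 38, 14]


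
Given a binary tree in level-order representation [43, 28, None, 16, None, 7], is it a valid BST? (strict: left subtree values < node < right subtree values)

Level-order array: [43, 28, None, 16, None, 7]
Validate using subtree bounds (lo, hi): at each node, require lo < value < hi,
then recurse left with hi=value and right with lo=value.
Preorder trace (stopping at first violation):
  at node 43 with bounds (-inf, +inf): OK
  at node 28 with bounds (-inf, 43): OK
  at node 16 with bounds (-inf, 28): OK
  at node 7 with bounds (-inf, 16): OK
No violation found at any node.
Result: Valid BST


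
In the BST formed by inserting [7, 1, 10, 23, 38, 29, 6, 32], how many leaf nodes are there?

Tree built from: [7, 1, 10, 23, 38, 29, 6, 32]
Tree (level-order array): [7, 1, 10, None, 6, None, 23, None, None, None, 38, 29, None, None, 32]
Rule: A leaf has 0 children.
Per-node child counts:
  node 7: 2 child(ren)
  node 1: 1 child(ren)
  node 6: 0 child(ren)
  node 10: 1 child(ren)
  node 23: 1 child(ren)
  node 38: 1 child(ren)
  node 29: 1 child(ren)
  node 32: 0 child(ren)
Matching nodes: [6, 32]
Count of leaf nodes: 2


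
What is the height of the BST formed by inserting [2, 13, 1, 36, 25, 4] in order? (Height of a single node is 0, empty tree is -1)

Insertion order: [2, 13, 1, 36, 25, 4]
Tree (level-order array): [2, 1, 13, None, None, 4, 36, None, None, 25]
Compute height bottom-up (empty subtree = -1):
  height(1) = 1 + max(-1, -1) = 0
  height(4) = 1 + max(-1, -1) = 0
  height(25) = 1 + max(-1, -1) = 0
  height(36) = 1 + max(0, -1) = 1
  height(13) = 1 + max(0, 1) = 2
  height(2) = 1 + max(0, 2) = 3
Height = 3


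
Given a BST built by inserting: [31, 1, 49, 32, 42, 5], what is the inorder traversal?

Tree insertion order: [31, 1, 49, 32, 42, 5]
Tree (level-order array): [31, 1, 49, None, 5, 32, None, None, None, None, 42]
Inorder traversal: [1, 5, 31, 32, 42, 49]


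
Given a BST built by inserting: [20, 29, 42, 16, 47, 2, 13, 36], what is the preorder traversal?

Tree insertion order: [20, 29, 42, 16, 47, 2, 13, 36]
Tree (level-order array): [20, 16, 29, 2, None, None, 42, None, 13, 36, 47]
Preorder traversal: [20, 16, 2, 13, 29, 42, 36, 47]


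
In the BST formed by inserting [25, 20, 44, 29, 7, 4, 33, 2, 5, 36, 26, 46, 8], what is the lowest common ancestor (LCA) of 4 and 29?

Tree insertion order: [25, 20, 44, 29, 7, 4, 33, 2, 5, 36, 26, 46, 8]
Tree (level-order array): [25, 20, 44, 7, None, 29, 46, 4, 8, 26, 33, None, None, 2, 5, None, None, None, None, None, 36]
In a BST, the LCA of p=4, q=29 is the first node v on the
root-to-leaf path with p <= v <= q (go left if both < v, right if both > v).
Walk from root:
  at 25: 4 <= 25 <= 29, this is the LCA
LCA = 25


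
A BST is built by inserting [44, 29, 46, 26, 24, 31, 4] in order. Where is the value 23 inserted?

Starting tree (level order): [44, 29, 46, 26, 31, None, None, 24, None, None, None, 4]
Insertion path: 44 -> 29 -> 26 -> 24 -> 4
Result: insert 23 as right child of 4
Final tree (level order): [44, 29, 46, 26, 31, None, None, 24, None, None, None, 4, None, None, 23]


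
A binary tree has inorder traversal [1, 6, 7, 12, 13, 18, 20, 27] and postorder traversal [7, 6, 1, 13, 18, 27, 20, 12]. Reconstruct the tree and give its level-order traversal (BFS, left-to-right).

Inorder:   [1, 6, 7, 12, 13, 18, 20, 27]
Postorder: [7, 6, 1, 13, 18, 27, 20, 12]
Algorithm: postorder visits root last, so walk postorder right-to-left;
each value is the root of the current inorder slice — split it at that
value, recurse on the right subtree first, then the left.
Recursive splits:
  root=12; inorder splits into left=[1, 6, 7], right=[13, 18, 20, 27]
  root=20; inorder splits into left=[13, 18], right=[27]
  root=27; inorder splits into left=[], right=[]
  root=18; inorder splits into left=[13], right=[]
  root=13; inorder splits into left=[], right=[]
  root=1; inorder splits into left=[], right=[6, 7]
  root=6; inorder splits into left=[], right=[7]
  root=7; inorder splits into left=[], right=[]
Reconstructed level-order: [12, 1, 20, 6, 18, 27, 7, 13]


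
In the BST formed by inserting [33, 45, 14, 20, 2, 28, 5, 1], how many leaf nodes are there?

Tree built from: [33, 45, 14, 20, 2, 28, 5, 1]
Tree (level-order array): [33, 14, 45, 2, 20, None, None, 1, 5, None, 28]
Rule: A leaf has 0 children.
Per-node child counts:
  node 33: 2 child(ren)
  node 14: 2 child(ren)
  node 2: 2 child(ren)
  node 1: 0 child(ren)
  node 5: 0 child(ren)
  node 20: 1 child(ren)
  node 28: 0 child(ren)
  node 45: 0 child(ren)
Matching nodes: [1, 5, 28, 45]
Count of leaf nodes: 4


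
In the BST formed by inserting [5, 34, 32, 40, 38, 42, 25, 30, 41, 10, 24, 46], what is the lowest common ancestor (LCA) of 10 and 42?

Tree insertion order: [5, 34, 32, 40, 38, 42, 25, 30, 41, 10, 24, 46]
Tree (level-order array): [5, None, 34, 32, 40, 25, None, 38, 42, 10, 30, None, None, 41, 46, None, 24]
In a BST, the LCA of p=10, q=42 is the first node v on the
root-to-leaf path with p <= v <= q (go left if both < v, right if both > v).
Walk from root:
  at 5: both 10 and 42 > 5, go right
  at 34: 10 <= 34 <= 42, this is the LCA
LCA = 34


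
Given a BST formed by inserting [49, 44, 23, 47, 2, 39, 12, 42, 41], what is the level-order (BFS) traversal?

Tree insertion order: [49, 44, 23, 47, 2, 39, 12, 42, 41]
Tree (level-order array): [49, 44, None, 23, 47, 2, 39, None, None, None, 12, None, 42, None, None, 41]
BFS from the root, enqueuing left then right child of each popped node:
  queue [49] -> pop 49, enqueue [44], visited so far: [49]
  queue [44] -> pop 44, enqueue [23, 47], visited so far: [49, 44]
  queue [23, 47] -> pop 23, enqueue [2, 39], visited so far: [49, 44, 23]
  queue [47, 2, 39] -> pop 47, enqueue [none], visited so far: [49, 44, 23, 47]
  queue [2, 39] -> pop 2, enqueue [12], visited so far: [49, 44, 23, 47, 2]
  queue [39, 12] -> pop 39, enqueue [42], visited so far: [49, 44, 23, 47, 2, 39]
  queue [12, 42] -> pop 12, enqueue [none], visited so far: [49, 44, 23, 47, 2, 39, 12]
  queue [42] -> pop 42, enqueue [41], visited so far: [49, 44, 23, 47, 2, 39, 12, 42]
  queue [41] -> pop 41, enqueue [none], visited so far: [49, 44, 23, 47, 2, 39, 12, 42, 41]
Result: [49, 44, 23, 47, 2, 39, 12, 42, 41]


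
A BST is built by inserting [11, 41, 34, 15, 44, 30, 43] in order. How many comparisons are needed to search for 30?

Search path for 30: 11 -> 41 -> 34 -> 15 -> 30
Found: True
Comparisons: 5


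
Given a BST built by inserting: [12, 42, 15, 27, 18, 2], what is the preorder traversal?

Tree insertion order: [12, 42, 15, 27, 18, 2]
Tree (level-order array): [12, 2, 42, None, None, 15, None, None, 27, 18]
Preorder traversal: [12, 2, 42, 15, 27, 18]


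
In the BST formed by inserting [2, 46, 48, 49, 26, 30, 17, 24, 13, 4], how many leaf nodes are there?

Tree built from: [2, 46, 48, 49, 26, 30, 17, 24, 13, 4]
Tree (level-order array): [2, None, 46, 26, 48, 17, 30, None, 49, 13, 24, None, None, None, None, 4]
Rule: A leaf has 0 children.
Per-node child counts:
  node 2: 1 child(ren)
  node 46: 2 child(ren)
  node 26: 2 child(ren)
  node 17: 2 child(ren)
  node 13: 1 child(ren)
  node 4: 0 child(ren)
  node 24: 0 child(ren)
  node 30: 0 child(ren)
  node 48: 1 child(ren)
  node 49: 0 child(ren)
Matching nodes: [4, 24, 30, 49]
Count of leaf nodes: 4


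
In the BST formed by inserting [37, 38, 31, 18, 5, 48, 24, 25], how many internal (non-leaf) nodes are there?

Tree built from: [37, 38, 31, 18, 5, 48, 24, 25]
Tree (level-order array): [37, 31, 38, 18, None, None, 48, 5, 24, None, None, None, None, None, 25]
Rule: An internal node has at least one child.
Per-node child counts:
  node 37: 2 child(ren)
  node 31: 1 child(ren)
  node 18: 2 child(ren)
  node 5: 0 child(ren)
  node 24: 1 child(ren)
  node 25: 0 child(ren)
  node 38: 1 child(ren)
  node 48: 0 child(ren)
Matching nodes: [37, 31, 18, 24, 38]
Count of internal (non-leaf) nodes: 5


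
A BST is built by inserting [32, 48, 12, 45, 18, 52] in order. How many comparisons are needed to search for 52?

Search path for 52: 32 -> 48 -> 52
Found: True
Comparisons: 3


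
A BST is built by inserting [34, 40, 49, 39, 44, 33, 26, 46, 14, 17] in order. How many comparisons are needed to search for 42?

Search path for 42: 34 -> 40 -> 49 -> 44
Found: False
Comparisons: 4


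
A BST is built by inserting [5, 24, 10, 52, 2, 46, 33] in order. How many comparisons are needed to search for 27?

Search path for 27: 5 -> 24 -> 52 -> 46 -> 33
Found: False
Comparisons: 5


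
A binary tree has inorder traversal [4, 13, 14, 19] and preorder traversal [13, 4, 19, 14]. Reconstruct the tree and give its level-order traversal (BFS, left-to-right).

Inorder:  [4, 13, 14, 19]
Preorder: [13, 4, 19, 14]
Algorithm: preorder visits root first, so consume preorder in order;
for each root, split the current inorder slice at that value into
left-subtree inorder and right-subtree inorder, then recurse.
Recursive splits:
  root=13; inorder splits into left=[4], right=[14, 19]
  root=4; inorder splits into left=[], right=[]
  root=19; inorder splits into left=[14], right=[]
  root=14; inorder splits into left=[], right=[]
Reconstructed level-order: [13, 4, 19, 14]


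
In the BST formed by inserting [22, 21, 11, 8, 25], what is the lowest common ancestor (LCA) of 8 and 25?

Tree insertion order: [22, 21, 11, 8, 25]
Tree (level-order array): [22, 21, 25, 11, None, None, None, 8]
In a BST, the LCA of p=8, q=25 is the first node v on the
root-to-leaf path with p <= v <= q (go left if both < v, right if both > v).
Walk from root:
  at 22: 8 <= 22 <= 25, this is the LCA
LCA = 22


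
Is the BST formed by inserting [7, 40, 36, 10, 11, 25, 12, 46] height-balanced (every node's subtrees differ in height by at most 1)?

Tree (level-order array): [7, None, 40, 36, 46, 10, None, None, None, None, 11, None, 25, 12]
Definition: a tree is height-balanced if, at every node, |h(left) - h(right)| <= 1 (empty subtree has height -1).
Bottom-up per-node check:
  node 12: h_left=-1, h_right=-1, diff=0 [OK], height=0
  node 25: h_left=0, h_right=-1, diff=1 [OK], height=1
  node 11: h_left=-1, h_right=1, diff=2 [FAIL (|-1-1|=2 > 1)], height=2
  node 10: h_left=-1, h_right=2, diff=3 [FAIL (|-1-2|=3 > 1)], height=3
  node 36: h_left=3, h_right=-1, diff=4 [FAIL (|3--1|=4 > 1)], height=4
  node 46: h_left=-1, h_right=-1, diff=0 [OK], height=0
  node 40: h_left=4, h_right=0, diff=4 [FAIL (|4-0|=4 > 1)], height=5
  node 7: h_left=-1, h_right=5, diff=6 [FAIL (|-1-5|=6 > 1)], height=6
Node 11 violates the condition: |-1 - 1| = 2 > 1.
Result: Not balanced


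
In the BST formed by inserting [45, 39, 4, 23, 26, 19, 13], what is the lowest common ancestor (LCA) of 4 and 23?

Tree insertion order: [45, 39, 4, 23, 26, 19, 13]
Tree (level-order array): [45, 39, None, 4, None, None, 23, 19, 26, 13]
In a BST, the LCA of p=4, q=23 is the first node v on the
root-to-leaf path with p <= v <= q (go left if both < v, right if both > v).
Walk from root:
  at 45: both 4 and 23 < 45, go left
  at 39: both 4 and 23 < 39, go left
  at 4: 4 <= 4 <= 23, this is the LCA
LCA = 4


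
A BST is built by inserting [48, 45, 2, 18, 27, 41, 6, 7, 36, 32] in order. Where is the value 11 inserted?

Starting tree (level order): [48, 45, None, 2, None, None, 18, 6, 27, None, 7, None, 41, None, None, 36, None, 32]
Insertion path: 48 -> 45 -> 2 -> 18 -> 6 -> 7
Result: insert 11 as right child of 7
Final tree (level order): [48, 45, None, 2, None, None, 18, 6, 27, None, 7, None, 41, None, 11, 36, None, None, None, 32]


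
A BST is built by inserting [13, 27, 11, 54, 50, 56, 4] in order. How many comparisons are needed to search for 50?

Search path for 50: 13 -> 27 -> 54 -> 50
Found: True
Comparisons: 4
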